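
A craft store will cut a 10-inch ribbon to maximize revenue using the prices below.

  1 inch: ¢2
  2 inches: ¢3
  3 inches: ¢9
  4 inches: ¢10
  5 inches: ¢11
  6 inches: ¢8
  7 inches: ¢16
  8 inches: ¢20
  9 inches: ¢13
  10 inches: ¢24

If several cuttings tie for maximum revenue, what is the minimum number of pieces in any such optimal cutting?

4

Build r[k] bottom-up: r[k] = max over allowed piece i of (p[i] + r[k−i]).
r[1] = 2
r[2] = max(2+2, 3+0) = 4
r[3] = max(2+4, 3+2, 9+0) = 9
r[4] = max(2+9, 3+4, 9+2, 10+0) = 11
r[5] = max(2+11, 3+9, 9+4, 10+2, 11+0) = 13
r[6] = max(2+13, 3+11, 9+9, 10+4, 11+2, 8+0) = 18
r[7] = max(2+18, 3+13, 9+11, …, 8+2, 16+0) = 20
r[8] = max(2+20, 3+18, 9+13, …, 16+2, 20+0) = 22
r[9] = max(2+22, 3+20, 9+18, …, 20+2, 13+0) = 27
r[10] = max(2+27, 3+22, 9+20, …, 13+2, 24+0) = 29
Maximum revenue is ¢29.
Now minimize piece count subject to staying optimal: for each k, pieces[k] = 1 + min over i with p[i]+r[k−i]=r[k] of pieces[k−i].
pieces[7] = 3
pieces[8] = 4
pieces[9] = 3
pieces[10] = 4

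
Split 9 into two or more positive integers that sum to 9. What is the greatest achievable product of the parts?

Define g[k] = max over 1≤i<k of i · max(k−i, g[k−i]); the inner max lets the remainder stay uncut if that's better.
g[2] = 1*max(1,0) = 1*1 = 1
g[3] = 1*max(2,1) = 1*2 = 2
g[4] = 2*max(2,1) = 2*2 = 4
g[5] = 2*max(3,2) = 2*3 = 6
g[6] = 3*max(3,2) = 3*3 = 9
g[7] = 2*max(5,6) = 2*6 = 12
g[8] = 2*max(6,9) = 2*9 = 18
g[9] = 3*max(6,9) = 3*9 = 27
One optimal split: 3 + 3 + 3; product 3*3*3 = 27.

27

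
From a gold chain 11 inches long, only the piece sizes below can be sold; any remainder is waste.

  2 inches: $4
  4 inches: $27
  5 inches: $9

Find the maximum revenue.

Let best[k] be the best obtainable value from length k. For each k, try every first piece i and keep the best of price[i] + best[k−i].
best[1] = 0
best[2] = 4
best[3] = 4
best[4] = 27
best[5] = 27
best[6] = 31  (first piece 2, then best[4]=27)
best[7] = 31
best[8] = 54  (first piece 4, then best[4]=27)
best[9] = 54
best[10] = 58  (first piece 2, then best[8]=54)
best[11] = 58
One optimal cutting: pieces 4 + 4 + 2 with 1 inch of scrap → $58.

58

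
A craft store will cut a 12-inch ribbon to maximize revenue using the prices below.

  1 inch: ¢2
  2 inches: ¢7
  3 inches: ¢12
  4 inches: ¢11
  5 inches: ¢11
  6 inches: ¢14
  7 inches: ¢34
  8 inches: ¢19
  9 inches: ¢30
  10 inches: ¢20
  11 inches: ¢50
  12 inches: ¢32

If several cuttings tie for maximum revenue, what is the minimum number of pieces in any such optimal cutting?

3

Build r[k] bottom-up: r[k] = max over allowed piece i of (p[i] + r[k−i]).
r[1] = 2
r[2] = 7
r[3] = 12
r[4] = 14  (first piece 1, then r[3]=12)
r[5] = 19  (first piece 2, then r[3]=12)
r[6] = 24  (first piece 3, then r[3]=12)
r[7] = 34
r[8] = 36  (first piece 1, then r[7]=34)
r[9] = 41  (first piece 2, then r[7]=34)
r[10] = 46  (first piece 3, then r[7]=34)
r[11] = 50
r[12] = 53  (first piece 2, then r[10]=46)
Maximum revenue is ¢53.
Now minimize piece count subject to staying optimal: for each k, pieces[k] = 1 + min over i with p[i]+r[k−i]=r[k] of pieces[k−i].
pieces[9] = 2
pieces[10] = 2
pieces[11] = 1
pieces[12] = 3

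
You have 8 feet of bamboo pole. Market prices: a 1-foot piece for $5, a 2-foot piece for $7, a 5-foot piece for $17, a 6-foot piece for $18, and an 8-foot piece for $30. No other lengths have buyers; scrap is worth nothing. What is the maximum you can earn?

Consider every possible first cut. r[k] is the best of p[i]+r[k−i] over all sellable i≤k.
r[1] = 5
r[2] = max(5+5, 7+0) = 10
r[3] = max(5+10, 7+5) = 15
r[4] = max(5+15, 7+10) = 20
r[5] = max(5+20, 7+15, 17+0) = 25
r[6] = max(5+25, 7+20, 17+5, 18+0) = 30
r[7] = max(5+30, 7+25, 17+10, 18+5) = 35
r[8] = max(5+35, 7+30, 17+15, 18+10, 30+0) = 40
One optimal cutting: 1 + 1 + 1 + 1 + 1 + 1 + 1 + 1 → $40.

40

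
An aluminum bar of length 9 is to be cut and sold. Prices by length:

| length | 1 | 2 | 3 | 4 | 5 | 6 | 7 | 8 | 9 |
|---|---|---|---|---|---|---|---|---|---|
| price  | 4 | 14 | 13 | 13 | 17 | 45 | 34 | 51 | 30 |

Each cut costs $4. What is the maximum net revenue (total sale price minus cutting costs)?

Build net[k] bottom-up: net[k] = max over allowed piece i of (p[i] + net[k−i]) − 4 per cut.
net[1] = 4
net[2] = max(4+4-4, 14+0) = 14
net[3] = max(4+14-4, 14+4-4, 13+0) = 14
net[4] = max(4+14-4, 14+14-4, 13+4-4, 13+0) = 24
net[5] = max(4+24-4, 14+14-4, 13+14-4, 13+4-4, 17+0) = 24
net[6] = max(4+24-4, 14+24-4, 13+14-4, 13+14-4, 17+4-4, 45+0) = 45
net[7] = max(4+45-4, 14+24-4, 13+24-4, …, 45+4-4, 34+0) = 45
net[8] = max(4+45-4, 14+45-4, 13+24-4, …, 34+4-4, 51+0) = 55
net[9] = max(4+55-4, 14+45-4, 13+45-4, …, 51+4-4, 30+0) = 55
One optimal plan: pieces 6 + 2 + 1 (2 cuts) → $63 − $8 = $55.

55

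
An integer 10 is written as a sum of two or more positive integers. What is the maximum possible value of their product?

36

Define P[k] = max over 1≤i<k of i · max(k−i, P[k−i]); the inner max lets the remainder stay uncut if that's better.
Small cases: P[2]=1, P[3]=2.
P[4] = 2×max(2,1) = 2×2 = 4
P[5] = 2×max(3,2) = 2×3 = 6
P[6] = 3×max(3,2) = 3×3 = 9
P[7] = 2×max(5,6) = 2×6 = 12
P[8] = 2×max(6,9) = 2×9 = 18
P[9] = 3×max(6,9) = 3×9 = 27
P[10] = 2×max(8,18) = 2×18 = 36
One optimal split: 3 + 3 + 2 + 2; product 3×3×2×2 = 36.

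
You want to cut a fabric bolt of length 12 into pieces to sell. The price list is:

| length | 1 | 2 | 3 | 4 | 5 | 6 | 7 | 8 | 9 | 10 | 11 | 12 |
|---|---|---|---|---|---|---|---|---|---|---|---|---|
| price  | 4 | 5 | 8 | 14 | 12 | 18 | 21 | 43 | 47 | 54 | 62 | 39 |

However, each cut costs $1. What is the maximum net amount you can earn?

Consider every possible first cut. v[k] is the best of p[i]+v[k−i] over all sellable i≤k, charging 1 whenever i<k.
v[1] = 4
v[2] = max(4+4-1, 5+0) = 7
v[3] = max(4+7-1, 5+4-1, 8+0) = 10
v[4] = max(4+10-1, 5+7-1, 8+4-1, 14+0) = 14
v[5] = max(4+14-1, 5+10-1, 8+7-1, 14+4-1, 12+0) = 17
v[6] = max(4+17-1, 5+14-1, 8+10-1, 14+7-1, 12+4-1, 18+0) = 20
v[7] = max(4+20-1, 5+17-1, 8+14-1, …, 18+4-1, 21+0) = 23
v[8] = max(4+23-1, 5+20-1, 8+17-1, …, 21+4-1, 43+0) = 43
v[9] = max(4+43-1, 5+23-1, 8+20-1, …, 43+4-1, 47+0) = 47
v[10] = max(4+47-1, 5+43-1, 8+23-1, …, 47+4-1, 54+0) = 54
v[11] = max(4+54-1, 5+47-1, 8+43-1, …, 54+4-1, 62+0) = 62
v[12] = max(4+62-1, 5+54-1, 8+47-1, …, 62+4-1, 39+0) = 65
One optimal plan: pieces 11 + 1 (1 cut) → $66 − $1 = $65.

65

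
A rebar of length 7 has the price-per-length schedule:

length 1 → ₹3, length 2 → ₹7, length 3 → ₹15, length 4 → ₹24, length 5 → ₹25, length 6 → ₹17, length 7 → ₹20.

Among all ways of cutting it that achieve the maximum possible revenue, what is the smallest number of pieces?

Build r[k] bottom-up: r[k] = max over allowed piece i of (p[i] + r[k−i]).
r[1] = 3
r[2] = 7
r[3] = 15
r[4] = 24
r[5] = 27  (first piece 1, then r[4]=24)
r[6] = 31  (first piece 2, then r[4]=24)
r[7] = 39  (first piece 3, then r[4]=24)
Maximum revenue is ₹39.
Now minimize piece count subject to staying optimal: for each k, pieces[k] = 1 + min over i with p[i]+r[k−i]=r[k] of pieces[k−i].
pieces[4] = 1
pieces[5] = 2
pieces[6] = 2
pieces[7] = 2

2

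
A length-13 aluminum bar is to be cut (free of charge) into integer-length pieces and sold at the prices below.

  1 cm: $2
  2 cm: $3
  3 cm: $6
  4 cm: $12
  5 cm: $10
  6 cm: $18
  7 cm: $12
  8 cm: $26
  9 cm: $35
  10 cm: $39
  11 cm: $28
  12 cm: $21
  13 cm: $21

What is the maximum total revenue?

Consider every possible first cut. best[k] is the best of p[i]+best[k−i] over all sellable i≤k.
best[1] = 2
best[2] = max(2+2, 3+0) = 4
best[3] = max(2+4, 3+2, 6+0) = 6
best[4] = max(2+6, 3+4, 6+2, 12+0) = 12
best[5] = max(2+12, 3+6, 6+4, 12+2, 10+0) = 14
best[6] = max(2+14, 3+12, 6+6, 12+4, 10+2, 18+0) = 18
best[7] = max(2+18, 3+14, 6+12, …, 18+2, 12+0) = 20
best[8] = max(2+20, 3+18, 6+14, …, 12+2, 26+0) = 26
best[9] = max(2+26, 3+20, 6+18, …, 26+2, 35+0) = 35
best[10] = max(2+35, 3+26, 6+20, …, 35+2, 39+0) = 39
best[11] = max(2+39, 3+35, 6+26, …, 39+2, 28+0) = 41
best[12] = max(2+41, 3+39, 6+35, …, 28+2, 21+0) = 43
best[13] = max(2+43, 3+41, 6+39, …, 21+2, 21+0) = 47
One optimal cutting: 9 + 4 → $35 + $12 = $47.

47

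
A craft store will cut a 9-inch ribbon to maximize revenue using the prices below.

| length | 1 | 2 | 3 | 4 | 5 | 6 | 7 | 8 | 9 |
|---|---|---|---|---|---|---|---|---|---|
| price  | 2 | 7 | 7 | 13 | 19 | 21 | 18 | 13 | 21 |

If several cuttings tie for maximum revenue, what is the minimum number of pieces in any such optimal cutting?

Let r[k] be the best obtainable value from length k. For each k, try every first piece i and keep the best of price[i] + r[k−i].
r[1] = 2
r[2] = 7
r[3] = 9  (first piece 1, then r[2]=7)
r[4] = 14  (first piece 2, then r[2]=7)
r[5] = 19
r[6] = 21  (first piece 1, then r[5]=19)
r[7] = 26  (first piece 2, then r[5]=19)
r[8] = 28  (first piece 1, then r[7]=26)
r[9] = 33  (first piece 2, then r[7]=26)
Maximum revenue is ¢33.
Now minimize piece count subject to staying optimal: for each k, pieces[k] = 1 + min over i with p[i]+r[k−i]=r[k] of pieces[k−i].
pieces[6] = 1
pieces[7] = 2
pieces[8] = 2
pieces[9] = 3

3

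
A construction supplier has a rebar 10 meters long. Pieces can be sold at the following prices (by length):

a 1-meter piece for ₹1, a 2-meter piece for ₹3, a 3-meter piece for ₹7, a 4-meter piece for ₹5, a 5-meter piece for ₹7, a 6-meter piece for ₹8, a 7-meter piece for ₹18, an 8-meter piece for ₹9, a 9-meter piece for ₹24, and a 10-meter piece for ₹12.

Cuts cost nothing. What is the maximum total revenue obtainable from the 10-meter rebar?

Consider every possible first cut. R[k] is the best of p[i]+R[k−i] over all sellable i≤k.
R[1] = 1
R[2] = 3
R[3] = 7
R[4] = 8  (first piece 1, then R[3]=7)
R[5] = 10  (first piece 2, then R[3]=7)
R[6] = 14  (first piece 3, then R[3]=7)
R[7] = 18
R[8] = 19  (first piece 1, then R[7]=18)
R[9] = 24
R[10] = 25  (first piece 1, then R[9]=24)
One optimal cutting: 9 + 1 → ₹24 + ₹1 = ₹25.

25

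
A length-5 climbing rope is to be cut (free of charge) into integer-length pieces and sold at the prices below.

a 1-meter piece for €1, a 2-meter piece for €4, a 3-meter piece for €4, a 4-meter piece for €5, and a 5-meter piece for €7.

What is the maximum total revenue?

Build v[k] bottom-up: v[k] = max over allowed piece i of (p[i] + v[k−i]).
v[1] = 1
v[2] = max(1+1, 4+0) = 4
v[3] = max(1+4, 4+1, 4+0) = 5
v[4] = max(1+5, 4+4, 4+1, 5+0) = 8
v[5] = max(1+8, 4+5, 4+4, 5+1, 7+0) = 9
One optimal cutting: 2 + 2 + 1 → €4 + €4 + €1 = €9.

9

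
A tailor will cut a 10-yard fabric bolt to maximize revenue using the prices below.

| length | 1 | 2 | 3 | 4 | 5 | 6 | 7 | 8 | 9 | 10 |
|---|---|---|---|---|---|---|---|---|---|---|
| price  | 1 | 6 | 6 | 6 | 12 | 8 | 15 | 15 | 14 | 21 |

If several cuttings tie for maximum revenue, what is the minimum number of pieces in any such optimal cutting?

5

Consider every possible first cut. r[k] is the best of p[i]+r[k−i] over all sellable i≤k.
r[1] = 1
r[2] = 6
r[3] = 7  (first piece 1, then r[2]=6)
r[4] = 12  (first piece 2, then r[2]=6)
r[5] = 13  (first piece 1, then r[4]=12)
r[6] = 18  (first piece 2, then r[4]=12)
r[7] = 19  (first piece 1, then r[6]=18)
r[8] = 24  (first piece 2, then r[6]=18)
r[9] = 25  (first piece 1, then r[8]=24)
r[10] = 30  (first piece 2, then r[8]=24)
Maximum revenue is $30.
Now minimize piece count subject to staying optimal: for each k, pieces[k] = 1 + min over i with p[i]+r[k−i]=r[k] of pieces[k−i].
pieces[7] = 4
pieces[8] = 4
pieces[9] = 5
pieces[10] = 5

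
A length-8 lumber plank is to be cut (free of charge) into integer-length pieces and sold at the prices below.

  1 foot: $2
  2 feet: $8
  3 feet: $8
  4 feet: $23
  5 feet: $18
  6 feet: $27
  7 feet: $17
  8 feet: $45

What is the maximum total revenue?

46

Build v[k] bottom-up: v[k] = max over allowed piece i of (p[i] + v[k−i]).
v[1] = 2
v[2] = max(2+2, 8+0) = 8
v[3] = max(2+8, 8+2, 8+0) = 10
v[4] = max(2+10, 8+8, 8+2, 23+0) = 23
v[5] = max(2+23, 8+10, 8+8, 23+2, 18+0) = 25
v[6] = max(2+25, 8+23, 8+10, 23+8, 18+2, 27+0) = 31
v[7] = max(2+31, 8+25, 8+23, …, 27+2, 17+0) = 33
v[8] = max(2+33, 8+31, 8+25, …, 17+2, 45+0) = 46
One optimal cutting: 4 + 4 → $23 + $23 = $46.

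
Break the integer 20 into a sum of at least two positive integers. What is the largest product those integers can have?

1458

Let g[k] be the best product for length k (with at least one cut). For each first piece i, the rest contributes max(k−i, g[k−i]).
Small cases: g[2]=1, g[3]=2, g[4]=4, g[5]=6, g[6]=9, g[7]=12, g[8]=18, g[9]=27, g[10]=36, g[11]=54, g[12]=81.
g[13] = max(1×81, 2×54, 3×36, …, 11×2, 12×1) = 108
g[14] = max(1×108, 2×81, 3×54, …, 12×2, 13×1) = 162
g[15] = max(1×162, 2×108, 3×81, …, 13×2, 14×1) = 243
g[16] = max(1×243, 2×162, 3×108, …, 14×2, 15×1) = 324
g[17] = max(1×324, 2×243, 3×162, …, 15×2, 16×1) = 486
g[18] = max(1×486, 2×324, 3×243, …, 16×2, 17×1) = 729
g[19] = max(1×729, 2×486, 3×324, …, 17×2, 18×1) = 972
g[20] = max(1×972, 2×729, 3×486, …, 18×2, 19×1) = 1458
One optimal split: 3 + 3 + 3 + 3 + 3 + 3 + 2; product 3×3×3×3×3×3×2 = 1458.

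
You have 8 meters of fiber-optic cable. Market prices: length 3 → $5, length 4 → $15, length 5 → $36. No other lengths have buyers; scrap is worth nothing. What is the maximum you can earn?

41

Consider every possible first cut. best[k] is the best of p[i]+best[k−i] over all sellable i≤k.
best[1] = 0
best[2] = 0
best[3] = 5
best[4] = max(5+0, 15+0) = 15
best[5] = max(5+0, 15+0, 36+0) = 36
best[6] = max(5+5, 15+0, 36+0) = 36
best[7] = max(5+15, 15+5, 36+0) = 36
best[8] = max(5+36, 15+15, 36+5) = 41
One optimal cutting: 5 + 3 → $41.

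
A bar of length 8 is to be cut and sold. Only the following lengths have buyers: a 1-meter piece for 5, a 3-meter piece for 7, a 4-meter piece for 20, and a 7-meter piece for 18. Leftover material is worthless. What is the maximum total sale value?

40

Build f[k] bottom-up: f[k] = max over allowed piece i of (p[i] + f[k−i]).
f[1] = 5
f[2] = 10  (first piece 1, then f[1]=5)
f[3] = max(5+10, 7+0) = 15
f[4] = max(5+15, 7+5, 20+0) = 20
f[5] = max(5+20, 7+10, 20+5) = 25
f[6] = max(5+25, 7+15, 20+10) = 30
f[7] = max(5+30, 7+20, 20+15, 18+0) = 35
f[8] = max(5+35, 7+25, 20+20, 18+5) = 40
One optimal cutting: 1 + 1 + 1 + 1 + 1 + 1 + 1 + 1 → 40.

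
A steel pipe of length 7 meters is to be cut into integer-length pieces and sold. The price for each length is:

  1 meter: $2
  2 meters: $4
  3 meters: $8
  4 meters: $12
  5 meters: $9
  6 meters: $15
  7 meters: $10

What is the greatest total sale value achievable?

Consider every possible first cut. v[k] is the best of p[i]+v[k−i] over all sellable i≤k.
v[1] = 2
v[2] = max(2+2, 4+0) = 4
v[3] = max(2+4, 4+2, 8+0) = 8
v[4] = max(2+8, 4+4, 8+2, 12+0) = 12
v[5] = max(2+12, 4+8, 8+4, 12+2, 9+0) = 14
v[6] = max(2+14, 4+12, 8+8, 12+4, 9+2, 15+0) = 16
v[7] = max(2+16, 4+14, 8+12, …, 15+2, 10+0) = 20
One optimal cutting: 4 + 3 → $12 + $8 = $20.

20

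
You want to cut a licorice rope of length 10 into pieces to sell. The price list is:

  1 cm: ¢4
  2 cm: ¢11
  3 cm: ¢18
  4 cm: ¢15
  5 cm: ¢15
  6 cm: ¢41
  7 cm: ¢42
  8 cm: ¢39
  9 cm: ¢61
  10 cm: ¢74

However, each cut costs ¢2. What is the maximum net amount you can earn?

Build net[k] bottom-up: net[k] = max over allowed piece i of (p[i] + net[k−i]) − 2 per cut.
net[1] = 4
net[2] = max(4+4-2, 11+0) = 11
net[3] = max(4+11-2, 11+4-2, 18+0) = 18
net[4] = max(4+18-2, 11+11-2, 18+4-2, 15+0) = 20
net[5] = max(4+20-2, 11+18-2, 18+11-2, 15+4-2, 15+0) = 27
net[6] = max(4+27-2, 11+20-2, 18+18-2, 15+11-2, 15+4-2, 41+0) = 41
net[7] = max(4+41-2, 11+27-2, 18+20-2, …, 41+4-2, 42+0) = 43
net[8] = max(4+43-2, 11+41-2, 18+27-2, …, 42+4-2, 39+0) = 50
net[9] = max(4+50-2, 11+43-2, 18+41-2, …, 39+4-2, 61+0) = 61
net[10] = max(4+61-2, 11+50-2, 18+43-2, …, 61+4-2, 74+0) = 74
Best is to make no cuts and sell whole for ¢74.

74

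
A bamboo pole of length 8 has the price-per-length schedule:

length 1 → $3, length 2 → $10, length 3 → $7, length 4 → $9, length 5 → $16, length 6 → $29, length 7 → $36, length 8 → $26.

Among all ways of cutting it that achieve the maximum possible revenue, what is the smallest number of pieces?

Let r[k] be the best obtainable value from length k. For each k, try every first piece i and keep the best of price[i] + r[k−i].
r[1] = 3
r[2] = 10
r[3] = 13  (first piece 1, then r[2]=10)
r[4] = 20  (first piece 2, then r[2]=10)
r[5] = 23  (first piece 1, then r[4]=20)
r[6] = 30  (first piece 2, then r[4]=20)
r[7] = 36
r[8] = 40  (first piece 2, then r[6]=30)
Maximum revenue is $40.
Now minimize piece count subject to staying optimal: for each k, pieces[k] = 1 + min over i with p[i]+r[k−i]=r[k] of pieces[k−i].
pieces[5] = 3
pieces[6] = 3
pieces[7] = 1
pieces[8] = 4

4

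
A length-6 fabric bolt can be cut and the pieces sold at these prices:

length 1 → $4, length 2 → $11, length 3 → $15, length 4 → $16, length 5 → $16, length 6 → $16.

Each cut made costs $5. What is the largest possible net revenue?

25

Build net[k] bottom-up: net[k] = max over allowed piece i of (p[i] + net[k−i]) − 5 per cut.
net[1] = 4
net[2] = max(4+4-5, 11+0) = 11
net[3] = max(4+11-5, 11+4-5, 15+0) = 15
net[4] = max(4+15-5, 11+11-5, 15+4-5, 16+0) = 17
net[5] = max(4+17-5, 11+15-5, 15+11-5, 16+4-5, 16+0) = 21
net[6] = max(4+21-5, 11+17-5, 15+15-5, 16+11-5, 16+4-5, 16+0) = 25
One optimal plan: pieces 3 + 3 (1 cut) → $30 − $5 = $25.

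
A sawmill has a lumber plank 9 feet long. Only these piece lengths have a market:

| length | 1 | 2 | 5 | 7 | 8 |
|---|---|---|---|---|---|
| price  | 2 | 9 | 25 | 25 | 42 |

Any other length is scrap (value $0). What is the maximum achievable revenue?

Build f[k] bottom-up: f[k] = max over allowed piece i of (p[i] + f[k−i]).
f[1] = 2
f[2] = max(2+2, 9+0) = 9
f[3] = max(2+9, 9+2) = 11
f[4] = max(2+11, 9+9) = 18
f[5] = max(2+18, 9+11, 25+0) = 25
f[6] = max(2+25, 9+18, 25+2) = 27
f[7] = max(2+27, 9+25, 25+9, 25+0) = 34
f[8] = max(2+34, 9+27, 25+11, 25+2, 42+0) = 42
f[9] = max(2+42, 9+34, 25+18, 25+9, 42+2) = 44
One optimal cutting: 8 + 1 → $44.

44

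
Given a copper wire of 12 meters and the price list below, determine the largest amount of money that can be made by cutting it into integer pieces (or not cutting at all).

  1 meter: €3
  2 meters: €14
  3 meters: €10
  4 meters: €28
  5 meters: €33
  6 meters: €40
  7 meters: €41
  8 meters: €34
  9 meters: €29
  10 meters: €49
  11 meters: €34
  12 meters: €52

84

Let v[k] be the best obtainable value from length k. For each k, try every first piece i and keep the best of price[i] + v[k−i].
v[1] = 3
v[2] = max(3+3, 14+0) = 14
v[3] = max(3+14, 14+3, 10+0) = 17
v[4] = max(3+17, 14+14, 10+3, 28+0) = 28
v[5] = max(3+28, 14+17, 10+14, 28+3, 33+0) = 33
v[6] = max(3+33, 14+28, 10+17, 28+14, 33+3, 40+0) = 42
v[7] = max(3+42, 14+33, 10+28, …, 40+3, 41+0) = 47
v[8] = max(3+47, 14+42, 10+33, …, 41+3, 34+0) = 56
v[9] = max(3+56, 14+47, 10+42, …, 34+3, 29+0) = 61
v[10] = max(3+61, 14+56, 10+47, …, 29+3, 49+0) = 70
v[11] = max(3+70, 14+61, 10+56, …, 49+3, 34+0) = 75
v[12] = max(3+75, 14+70, 10+61, …, 34+3, 52+0) = 84
One optimal cutting: 2 + 2 + 2 + 2 + 2 + 2 → €14 + €14 + €14 + €14 + €14 + €14 = €84.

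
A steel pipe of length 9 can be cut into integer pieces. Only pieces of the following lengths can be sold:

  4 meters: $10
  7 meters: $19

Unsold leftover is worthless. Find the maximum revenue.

20

Build f[k] bottom-up: f[k] = max over allowed piece i of (p[i] + f[k−i]).
f[1] = 0
f[2] = 0
f[3] = 0
f[4] = 10
f[5] = 10
f[6] = 10
f[7] = 19
f[8] = 20  (first piece 4, then f[4]=10)
f[9] = 20
One optimal cutting: pieces 4 + 4 with 1 meter of scrap → $20.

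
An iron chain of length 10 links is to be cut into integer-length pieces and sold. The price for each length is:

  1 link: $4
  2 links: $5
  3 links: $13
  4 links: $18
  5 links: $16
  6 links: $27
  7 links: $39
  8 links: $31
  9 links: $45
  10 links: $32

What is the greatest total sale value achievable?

52

Consider every possible first cut. R[k] is the best of p[i]+R[k−i] over all sellable i≤k.
R[1] = 4
R[2] = max(4+4, 5+0) = 8
R[3] = max(4+8, 5+4, 13+0) = 13
R[4] = max(4+13, 5+8, 13+4, 18+0) = 18
R[5] = max(4+18, 5+13, 13+8, 18+4, 16+0) = 22
R[6] = max(4+22, 5+18, 13+13, 18+8, 16+4, 27+0) = 27
R[7] = max(4+27, 5+22, 13+18, …, 27+4, 39+0) = 39
R[8] = max(4+39, 5+27, 13+22, …, 39+4, 31+0) = 43
R[9] = max(4+43, 5+39, 13+27, …, 31+4, 45+0) = 47
R[10] = max(4+47, 5+43, 13+39, …, 45+4, 32+0) = 52
One optimal cutting: 7 + 3 → $39 + $13 = $52.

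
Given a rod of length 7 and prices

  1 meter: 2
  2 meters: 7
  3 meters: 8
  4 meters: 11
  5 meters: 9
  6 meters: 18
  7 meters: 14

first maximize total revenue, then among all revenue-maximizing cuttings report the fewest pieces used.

Let r[k] be the best obtainable value from length k. For each k, try every first piece i and keep the best of price[i] + r[k−i].
r[1] = 2
r[2] = max(2+2, 7+0) = 7
r[3] = max(2+7, 7+2, 8+0) = 9
r[4] = max(2+9, 7+7, 8+2, 11+0) = 14
r[5] = max(2+14, 7+9, 8+7, 11+2, 9+0) = 16
r[6] = max(2+16, 7+14, 8+9, 11+7, 9+2, 18+0) = 21
r[7] = max(2+21, 7+16, 8+14, …, 18+2, 14+0) = 23
Maximum revenue is 23.
Now minimize piece count subject to staying optimal: for each k, pieces[k] = 1 + min over i with p[i]+r[k−i]=r[k] of pieces[k−i].
pieces[4] = 2
pieces[5] = 3
pieces[6] = 3
pieces[7] = 4

4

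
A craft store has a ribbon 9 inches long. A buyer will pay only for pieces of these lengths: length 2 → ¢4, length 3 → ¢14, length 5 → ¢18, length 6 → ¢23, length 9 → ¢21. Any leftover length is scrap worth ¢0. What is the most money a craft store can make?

42

Let best[k] be the best obtainable value from length k. For each k, try every first piece i and keep the best of price[i] + best[k−i].
best[1] = 0
best[2] = 4
best[3] = 14
best[4] = 14
best[5] = 18  (first piece 2, then best[3]=14)
best[6] = 28  (first piece 3, then best[3]=14)
best[7] = 28
best[8] = 32  (first piece 2, then best[6]=28)
best[9] = 42  (first piece 3, then best[6]=28)
One optimal cutting: 3 + 3 + 3 → ¢42.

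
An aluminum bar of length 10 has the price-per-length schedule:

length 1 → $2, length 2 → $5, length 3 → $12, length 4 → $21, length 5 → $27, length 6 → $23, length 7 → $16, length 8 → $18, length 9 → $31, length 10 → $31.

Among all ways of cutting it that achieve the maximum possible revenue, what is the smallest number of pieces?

Let r[k] be the best obtainable value from length k. For each k, try every first piece i and keep the best of price[i] + r[k−i].
r[1] = 2
r[2] = 5
r[3] = 12
r[4] = 21
r[5] = 27
r[6] = 29  (first piece 1, then r[5]=27)
r[7] = 33  (first piece 3, then r[4]=21)
r[8] = 42  (first piece 4, then r[4]=21)
r[9] = 48  (first piece 4, then r[5]=27)
r[10] = 54  (first piece 5, then r[5]=27)
Maximum revenue is $54.
Now minimize piece count subject to staying optimal: for each k, pieces[k] = 1 + min over i with p[i]+r[k−i]=r[k] of pieces[k−i].
pieces[7] = 2
pieces[8] = 2
pieces[9] = 2
pieces[10] = 2

2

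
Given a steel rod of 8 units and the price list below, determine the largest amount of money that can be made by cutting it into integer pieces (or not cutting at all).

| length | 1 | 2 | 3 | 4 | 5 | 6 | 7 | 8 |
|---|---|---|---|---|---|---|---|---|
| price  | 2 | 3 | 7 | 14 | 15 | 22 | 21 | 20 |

Let r[k] be the best obtainable value from length k. For each k, try every first piece i and keep the best of price[i] + r[k−i].
r[1] = 2
r[2] = 4  (first piece 1, then r[1]=2)
r[3] = 7
r[4] = 14
r[5] = 16  (first piece 1, then r[4]=14)
r[6] = 22
r[7] = 24  (first piece 1, then r[6]=22)
r[8] = 28  (first piece 4, then r[4]=14)
One optimal cutting: 4 + 4 → $14 + $14 = $28.

28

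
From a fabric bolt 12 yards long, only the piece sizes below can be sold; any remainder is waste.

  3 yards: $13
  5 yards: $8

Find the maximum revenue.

52

Consider every possible first cut. best[k] is the best of p[i]+best[k−i] over all sellable i≤k.
best[1] = 0
best[2] = 0
best[3] = 13
best[4] = 13
best[5] = max(13+0, 8+0) = 13
best[6] = max(13+13, 8+0) = 26
best[7] = max(13+13, 8+0) = 26
best[8] = max(13+13, 8+13) = 26
best[9] = max(13+26, 8+13) = 39
best[10] = max(13+26, 8+13) = 39
best[11] = max(13+26, 8+26) = 39
best[12] = max(13+39, 8+26) = 52
One optimal cutting: 3 + 3 + 3 + 3 → $52.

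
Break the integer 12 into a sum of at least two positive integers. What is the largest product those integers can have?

Let m[k] be the best product for length k (with at least one cut). For each first piece i, the rest contributes max(k−i, m[k−i]).
m[2] = 1*max(1,0) = 1*1 = 1
m[3] = 1*max(2,1) = 1*2 = 2
m[4] = 2*max(2,1) = 2*2 = 4
m[5] = 2*max(3,2) = 2*3 = 6
m[6] = 3*max(3,2) = 3*3 = 9
m[7] = 2*max(5,6) = 2*6 = 12
m[8] = 2*max(6,9) = 2*9 = 18
m[9] = 3*max(6,9) = 3*9 = 27
m[10] = 2*max(8,18) = 2*18 = 36
m[11] = 2*max(9,27) = 2*27 = 54
m[12] = 3*max(9,27) = 3*27 = 81
One optimal split: 3 + 3 + 3 + 3; product 3*3*3*3 = 81.

81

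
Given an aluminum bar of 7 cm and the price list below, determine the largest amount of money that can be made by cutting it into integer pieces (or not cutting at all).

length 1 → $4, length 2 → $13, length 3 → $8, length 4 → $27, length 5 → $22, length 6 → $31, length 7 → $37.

Let best[k] be the best obtainable value from length k. For each k, try every first piece i and keep the best of price[i] + best[k−i].
best[1] = 4
best[2] = max(4+4, 13+0) = 13
best[3] = max(4+13, 13+4, 8+0) = 17
best[4] = max(4+17, 13+13, 8+4, 27+0) = 27
best[5] = max(4+27, 13+17, 8+13, 27+4, 22+0) = 31
best[6] = max(4+31, 13+27, 8+17, 27+13, 22+4, 31+0) = 40
best[7] = max(4+40, 13+31, 8+27, …, 31+4, 37+0) = 44
One optimal cutting: 4 + 2 + 1 → $27 + $13 + $4 = $44.

44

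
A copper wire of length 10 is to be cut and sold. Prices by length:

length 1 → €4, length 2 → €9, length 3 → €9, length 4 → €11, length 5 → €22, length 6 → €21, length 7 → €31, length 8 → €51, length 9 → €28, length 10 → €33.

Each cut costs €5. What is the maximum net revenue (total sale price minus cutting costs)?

55

Consider every possible first cut. v[k] is the best of p[i]+v[k−i] over all sellable i≤k, charging 5 whenever i<k.
v[1] = 4
v[2] = max(4+4-5, 9+0) = 9
v[3] = max(4+9-5, 9+4-5, 9+0) = 9
v[4] = max(4+9-5, 9+9-5, 9+4-5, 11+0) = 13
v[5] = max(4+13-5, 9+9-5, 9+9-5, 11+4-5, 22+0) = 22
v[6] = max(4+22-5, 9+13-5, 9+9-5, 11+9-5, 22+4-5, 21+0) = 21
v[7] = max(4+21-5, 9+22-5, 9+13-5, …, 21+4-5, 31+0) = 31
v[8] = max(4+31-5, 9+21-5, 9+22-5, …, 31+4-5, 51+0) = 51
v[9] = max(4+51-5, 9+31-5, 9+21-5, …, 51+4-5, 28+0) = 50
v[10] = max(4+50-5, 9+51-5, 9+31-5, …, 28+4-5, 33+0) = 55
One optimal plan: pieces 8 + 2 (1 cut) → €60 − €5 = €55.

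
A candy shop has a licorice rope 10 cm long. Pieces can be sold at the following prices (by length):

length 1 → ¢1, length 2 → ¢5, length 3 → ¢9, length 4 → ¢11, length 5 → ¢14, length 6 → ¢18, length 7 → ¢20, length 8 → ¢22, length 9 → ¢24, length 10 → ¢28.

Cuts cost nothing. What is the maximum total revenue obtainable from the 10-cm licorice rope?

29

Let r[k] be the best obtainable value from length k. For each k, try every first piece i and keep the best of price[i] + r[k−i].
r[1] = 1
r[2] = 5
r[3] = 9
r[4] = 11
r[5] = 14  (first piece 2, then r[3]=9)
r[6] = 18  (first piece 3, then r[3]=9)
r[7] = 20  (first piece 3, then r[4]=11)
r[8] = 23  (first piece 2, then r[6]=18)
r[9] = 27  (first piece 3, then r[6]=18)
r[10] = 29  (first piece 3, then r[7]=20)
One optimal cutting: 4 + 3 + 3 → ¢11 + ¢9 + ¢9 = ¢29.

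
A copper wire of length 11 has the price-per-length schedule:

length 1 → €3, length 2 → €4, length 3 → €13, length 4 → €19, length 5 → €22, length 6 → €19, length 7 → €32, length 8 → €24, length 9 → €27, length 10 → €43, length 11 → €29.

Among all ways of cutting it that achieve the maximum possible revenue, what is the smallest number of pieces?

Build r[k] bottom-up: r[k] = max over allowed piece i of (p[i] + r[k−i]).
r[1] = 3
r[2] = 6  (first piece 1, then r[1]=3)
r[3] = 13
r[4] = 19
r[5] = 22  (first piece 1, then r[4]=19)
r[6] = 26  (first piece 3, then r[3]=13)
r[7] = 32  (first piece 3, then r[4]=19)
r[8] = 38  (first piece 4, then r[4]=19)
r[9] = 41  (first piece 1, then r[8]=38)
r[10] = 45  (first piece 3, then r[7]=32)
r[11] = 51  (first piece 3, then r[8]=38)
Maximum revenue is €51.
Now minimize piece count subject to staying optimal: for each k, pieces[k] = 1 + min over i with p[i]+r[k−i]=r[k] of pieces[k−i].
pieces[8] = 2
pieces[9] = 2
pieces[10] = 2
pieces[11] = 2

2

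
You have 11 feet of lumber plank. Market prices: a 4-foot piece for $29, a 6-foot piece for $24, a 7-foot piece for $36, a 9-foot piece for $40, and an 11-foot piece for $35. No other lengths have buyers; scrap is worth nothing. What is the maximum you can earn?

Build r[k] bottom-up: r[k] = max over allowed piece i of (p[i] + r[k−i]).
r[1] = 0
r[2] = 0
r[3] = 0
r[4] = 29
r[5] = 29
r[6] = 29
r[7] = 36
r[8] = 58  (first piece 4, then r[4]=29)
r[9] = 58
r[10] = 58
r[11] = 65  (first piece 4, then r[7]=36)
One optimal cutting: 7 + 4 → $65.

65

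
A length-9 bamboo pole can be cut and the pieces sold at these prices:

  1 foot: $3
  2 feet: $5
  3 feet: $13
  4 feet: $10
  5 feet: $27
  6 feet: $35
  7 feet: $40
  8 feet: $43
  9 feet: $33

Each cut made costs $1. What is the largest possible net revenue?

Build net[k] bottom-up: net[k] = max over allowed piece i of (p[i] + net[k−i]) − 1 per cut.
net[1] = 3
net[2] = 5  (first piece 1, then net[1]=3)
net[3] = 13
net[4] = 15  (first piece 1, then net[3]=13)
net[5] = 27
net[6] = 35
net[7] = 40
net[8] = 43
net[9] = 47  (first piece 3, then net[6]=35)
One optimal plan: pieces 6 + 3 (1 cut) → $48 − $1 = $47.

47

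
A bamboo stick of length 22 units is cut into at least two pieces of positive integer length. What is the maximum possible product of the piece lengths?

2916

Fill g[k] for k=2..22: at each k try every first piece i and multiply by the better of (k−i) uncut or g[k−i].
g[2] = 1·max(1,0) = 1·1 = 1
g[3] = 1·max(2,1) = 1·2 = 2
g[4] = 2·max(2,1) = 2·2 = 4
g[5] = 2·max(3,2) = 2·3 = 6
g[6] = 3·max(3,2) = 3·3 = 9
g[7] = 2·max(5,6) = 2·6 = 12
g[8] = 2·max(6,9) = 2·9 = 18
g[9] = 3·max(6,9) = 3·9 = 27
g[10] = 2·max(8,18) = 2·18 = 36
g[11] = 2·max(9,27) = 2·27 = 54
g[12] = 3·max(9,27) = 3·27 = 81
g[13] = 2·max(11,54) = 2·54 = 108
g[14] = 2·max(12,81) = 2·81 = 162
g[15] = 3·max(12,81) = 3·81 = 243
g[16] = 2·max(14,162) = 2·162 = 324
g[17] = 2·max(15,243) = 2·243 = 486
g[18] = 3·max(15,243) = 3·243 = 729
g[19] = 2·max(17,486) = 2·486 = 972
g[20] = 2·max(18,729) = 2·729 = 1458
g[21] = 3·max(18,729) = 3·729 = 2187
g[22] = 2·max(20,1458) = 2·1458 = 2916
One optimal split: 3 + 3 + 3 + 3 + 3 + 3 + 2 + 2; product 3·3·3·3·3·3·2·2 = 2916.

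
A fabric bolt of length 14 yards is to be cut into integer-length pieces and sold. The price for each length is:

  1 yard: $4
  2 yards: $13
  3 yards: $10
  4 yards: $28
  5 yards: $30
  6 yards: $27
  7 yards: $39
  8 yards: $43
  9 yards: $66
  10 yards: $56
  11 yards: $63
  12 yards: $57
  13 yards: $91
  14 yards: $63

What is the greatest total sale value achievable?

Let R[k] be the best obtainable value from length k. For each k, try every first piece i and keep the best of price[i] + R[k−i].
R[1] = 4
R[2] = 13
R[3] = 17  (first piece 1, then R[2]=13)
R[4] = 28
R[5] = 32  (first piece 1, then R[4]=28)
R[6] = 41  (first piece 2, then R[4]=28)
R[7] = 45  (first piece 1, then R[6]=41)
R[8] = 56  (first piece 4, then R[4]=28)
R[9] = 66
R[10] = 70  (first piece 1, then R[9]=66)
R[11] = 79  (first piece 2, then R[9]=66)
R[12] = 84  (first piece 4, then R[8]=56)
R[13] = 94  (first piece 4, then R[9]=66)
R[14] = 98  (first piece 1, then R[13]=94)
One optimal cutting: 9 + 4 + 1 → $66 + $28 + $4 = $98.

98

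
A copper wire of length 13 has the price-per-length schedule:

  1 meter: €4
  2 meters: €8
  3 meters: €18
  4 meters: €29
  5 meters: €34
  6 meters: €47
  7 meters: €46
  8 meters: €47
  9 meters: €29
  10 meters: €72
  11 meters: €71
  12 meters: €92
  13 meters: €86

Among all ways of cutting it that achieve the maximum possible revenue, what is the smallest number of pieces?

3

Build r[k] bottom-up: r[k] = max over allowed piece i of (p[i] + r[k−i]).
r[1] = 4
r[2] = max(4+4, 8+0) = 8
r[3] = max(4+8, 8+4, 18+0) = 18
r[4] = max(4+18, 8+8, 18+4, 29+0) = 29
r[5] = max(4+29, 8+18, 18+8, 29+4, 34+0) = 34
r[6] = max(4+34, 8+29, 18+18, 29+8, 34+4, 47+0) = 47
r[7] = max(4+47, 8+34, 18+29, …, 47+4, 46+0) = 51
r[8] = max(4+51, 8+47, 18+34, …, 46+4, 47+0) = 58
r[9] = max(4+58, 8+51, 18+47, …, 47+4, 29+0) = 65
r[10] = max(4+65, 8+58, 18+51, …, 29+4, 72+0) = 76
r[11] = max(4+76, 8+65, 18+58, …, 72+4, 71+0) = 81
r[12] = max(4+81, 8+76, 18+65, …, 71+4, 92+0) = 94
r[13] = max(4+94, 8+81, 18+76, …, 92+4, 86+0) = 98
Maximum revenue is €98.
Now minimize piece count subject to staying optimal: for each k, pieces[k] = 1 + min over i with p[i]+r[k−i]=r[k] of pieces[k−i].
pieces[10] = 2
pieces[11] = 2
pieces[12] = 2
pieces[13] = 3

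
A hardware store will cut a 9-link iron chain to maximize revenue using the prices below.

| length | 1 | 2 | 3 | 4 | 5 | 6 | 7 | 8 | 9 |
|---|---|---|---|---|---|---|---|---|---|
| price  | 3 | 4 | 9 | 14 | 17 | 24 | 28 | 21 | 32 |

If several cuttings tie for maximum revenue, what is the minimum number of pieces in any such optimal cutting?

Consider every possible first cut. r[k] is the best of p[i]+r[k−i] over all sellable i≤k.
r[1] = 3
r[2] = max(3+3, 4+0) = 6
r[3] = max(3+6, 4+3, 9+0) = 9
r[4] = max(3+9, 4+6, 9+3, 14+0) = 14
r[5] = max(3+14, 4+9, 9+6, 14+3, 17+0) = 17
r[6] = max(3+17, 4+14, 9+9, 14+6, 17+3, 24+0) = 24
r[7] = max(3+24, 4+17, 9+14, …, 24+3, 28+0) = 28
r[8] = max(3+28, 4+24, 9+17, …, 28+3, 21+0) = 31
r[9] = max(3+31, 4+28, 9+24, …, 21+3, 32+0) = 34
Maximum revenue is $34.
Now minimize piece count subject to staying optimal: for each k, pieces[k] = 1 + min over i with p[i]+r[k−i]=r[k] of pieces[k−i].
pieces[6] = 1
pieces[7] = 1
pieces[8] = 2
pieces[9] = 3

3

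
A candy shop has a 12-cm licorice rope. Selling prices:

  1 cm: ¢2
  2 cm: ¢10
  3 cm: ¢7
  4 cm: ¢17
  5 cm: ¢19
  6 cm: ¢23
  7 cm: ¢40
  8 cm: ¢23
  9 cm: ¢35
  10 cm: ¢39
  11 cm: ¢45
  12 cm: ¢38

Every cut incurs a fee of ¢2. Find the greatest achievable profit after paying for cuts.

57

Build r[k] bottom-up: r[k] = max over allowed piece i of (p[i] + r[k−i]) − 2 per cut.
r[1] = 2
r[2] = max(2+2-2, 10+0) = 10
r[3] = max(2+10-2, 10+2-2, 7+0) = 10
r[4] = max(2+10-2, 10+10-2, 7+2-2, 17+0) = 18
r[5] = max(2+18-2, 10+10-2, 7+10-2, 17+2-2, 19+0) = 19
r[6] = max(2+19-2, 10+18-2, 7+10-2, 17+10-2, 19+2-2, 23+0) = 26
r[7] = max(2+26-2, 10+19-2, 7+18-2, …, 23+2-2, 40+0) = 40
r[8] = max(2+40-2, 10+26-2, 7+19-2, …, 40+2-2, 23+0) = 40
r[9] = max(2+40-2, 10+40-2, 7+26-2, …, 23+2-2, 35+0) = 48
r[10] = max(2+48-2, 10+40-2, 7+40-2, …, 35+2-2, 39+0) = 48
r[11] = max(2+48-2, 10+48-2, 7+40-2, …, 39+2-2, 45+0) = 56
r[12] = max(2+56-2, 10+48-2, 7+48-2, …, 45+2-2, 38+0) = 57
One optimal plan: pieces 7 + 5 (1 cut) → ¢59 − ¢2 = ¢57.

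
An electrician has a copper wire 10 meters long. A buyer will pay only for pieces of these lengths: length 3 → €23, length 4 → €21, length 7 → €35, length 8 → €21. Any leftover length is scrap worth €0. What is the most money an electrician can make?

Build best[k] bottom-up: best[k] = max over allowed piece i of (p[i] + best[k−i]).
best[1] = 0
best[2] = 0
best[3] = 23
best[4] = max(23+0, 21+0) = 23
best[5] = max(23+0, 21+0) = 23
best[6] = max(23+23, 21+0) = 46
best[7] = max(23+23, 21+23, 35+0) = 46
best[8] = max(23+23, 21+23, 35+0, 21+0) = 46
best[9] = max(23+46, 21+23, 35+0, 21+0) = 69
best[10] = max(23+46, 21+46, 35+23, 21+0) = 69
One optimal cutting: pieces 3 + 3 + 3 with 1 meter of scrap → €69.

69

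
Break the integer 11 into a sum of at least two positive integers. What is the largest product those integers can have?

Define prod[k] = max over 1≤i<k of i · max(k−i, prod[k−i]); the inner max lets the remainder stay uncut if that's better.
Small cases: prod[2]=1, prod[3]=2.
prod[4] = 2·max(2,1) = 2·2 = 4
prod[5] = 2·max(3,2) = 2·3 = 6
prod[6] = 3·max(3,2) = 3·3 = 9
prod[7] = 2·max(5,6) = 2·6 = 12
prod[8] = 2·max(6,9) = 2·9 = 18
prod[9] = 3·max(6,9) = 3·9 = 27
prod[10] = 2·max(8,18) = 2·18 = 36
prod[11] = 2·max(9,27) = 2·27 = 54
One optimal split: 3 + 3 + 3 + 2; product 3·3·3·2 = 54.

54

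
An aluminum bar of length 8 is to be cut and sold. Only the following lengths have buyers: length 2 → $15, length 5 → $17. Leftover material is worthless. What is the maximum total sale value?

Build best[k] bottom-up: best[k] = max over allowed piece i of (p[i] + best[k−i]).
best[1] = 0
best[2] = 15
best[3] = 15
best[4] = 30  (first piece 2, then best[2]=15)
best[5] = 30
best[6] = 45  (first piece 2, then best[4]=30)
best[7] = 45
best[8] = 60  (first piece 2, then best[6]=45)
One optimal cutting: 2 + 2 + 2 + 2 → $60.

60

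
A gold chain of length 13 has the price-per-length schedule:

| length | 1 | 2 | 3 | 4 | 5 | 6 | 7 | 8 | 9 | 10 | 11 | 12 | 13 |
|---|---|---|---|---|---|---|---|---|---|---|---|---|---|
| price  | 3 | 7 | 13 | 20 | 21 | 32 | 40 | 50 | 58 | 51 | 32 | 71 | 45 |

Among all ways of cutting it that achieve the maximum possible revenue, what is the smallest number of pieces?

2

Build r[k] bottom-up: r[k] = max over allowed piece i of (p[i] + r[k−i]).
r[1] = 3
r[2] = 7
r[3] = 13
r[4] = 20
r[5] = 23  (first piece 1, then r[4]=20)
r[6] = 32
r[7] = 40
r[8] = 50
r[9] = 58
r[10] = 61  (first piece 1, then r[9]=58)
r[11] = 65  (first piece 2, then r[9]=58)
r[12] = 71  (first piece 3, then r[9]=58)
r[13] = 78  (first piece 4, then r[9]=58)
Maximum revenue is $78.
Now minimize piece count subject to staying optimal: for each k, pieces[k] = 1 + min over i with p[i]+r[k−i]=r[k] of pieces[k−i].
pieces[10] = 2
pieces[11] = 2
pieces[12] = 1
pieces[13] = 2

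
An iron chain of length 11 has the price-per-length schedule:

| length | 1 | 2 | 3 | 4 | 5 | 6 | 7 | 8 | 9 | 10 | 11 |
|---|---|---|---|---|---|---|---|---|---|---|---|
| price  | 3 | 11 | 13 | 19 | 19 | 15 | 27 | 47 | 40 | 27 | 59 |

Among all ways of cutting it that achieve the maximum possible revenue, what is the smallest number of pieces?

Let r[k] be the best obtainable value from length k. For each k, try every first piece i and keep the best of price[i] + r[k−i].
r[1] = 3
r[2] = 11
r[3] = 14  (first piece 1, then r[2]=11)
r[4] = 22  (first piece 2, then r[2]=11)
r[5] = 25  (first piece 1, then r[4]=22)
r[6] = 33  (first piece 2, then r[4]=22)
r[7] = 36  (first piece 1, then r[6]=33)
r[8] = 47
r[9] = 50  (first piece 1, then r[8]=47)
r[10] = 58  (first piece 2, then r[8]=47)
r[11] = 61  (first piece 1, then r[10]=58)
Maximum revenue is $61.
Now minimize piece count subject to staying optimal: for each k, pieces[k] = 1 + min over i with p[i]+r[k−i]=r[k] of pieces[k−i].
pieces[8] = 1
pieces[9] = 2
pieces[10] = 2
pieces[11] = 3

3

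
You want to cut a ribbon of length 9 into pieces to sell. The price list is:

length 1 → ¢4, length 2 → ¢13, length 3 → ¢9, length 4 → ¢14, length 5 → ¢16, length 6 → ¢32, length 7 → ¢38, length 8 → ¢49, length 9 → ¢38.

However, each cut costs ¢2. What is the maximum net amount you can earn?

51

Let net[k] be the best obtainable value from length k. For each k, try every first piece i and keep the best of price[i] + net[k−i] minus the 2 cut fee when i<k.
net[1] = 4
net[2] = max(4+4-2, 13+0) = 13
net[3] = max(4+13-2, 13+4-2, 9+0) = 15
net[4] = max(4+15-2, 13+13-2, 9+4-2, 14+0) = 24
net[5] = max(4+24-2, 13+15-2, 9+13-2, 14+4-2, 16+0) = 26
net[6] = max(4+26-2, 13+24-2, 9+15-2, 14+13-2, 16+4-2, 32+0) = 35
net[7] = max(4+35-2, 13+26-2, 9+24-2, …, 32+4-2, 38+0) = 38
net[8] = max(4+38-2, 13+35-2, 9+26-2, …, 38+4-2, 49+0) = 49
net[9] = max(4+49-2, 13+38-2, 9+35-2, …, 49+4-2, 38+0) = 51
One optimal plan: pieces 8 + 1 (1 cut) → ¢53 − ¢2 = ¢51.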